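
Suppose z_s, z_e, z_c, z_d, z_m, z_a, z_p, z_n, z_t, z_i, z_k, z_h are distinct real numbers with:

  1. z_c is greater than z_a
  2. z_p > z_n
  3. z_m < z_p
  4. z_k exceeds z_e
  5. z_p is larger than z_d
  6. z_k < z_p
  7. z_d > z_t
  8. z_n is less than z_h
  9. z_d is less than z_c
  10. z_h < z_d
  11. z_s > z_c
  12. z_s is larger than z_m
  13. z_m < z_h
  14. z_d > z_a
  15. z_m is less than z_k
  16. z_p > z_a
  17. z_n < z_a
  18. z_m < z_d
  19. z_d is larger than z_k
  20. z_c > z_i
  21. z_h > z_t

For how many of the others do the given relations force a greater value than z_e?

Directly above z_e: z_k.
One step further: z_d, z_p (3 so far).
One step further: z_c (4 so far).
One step further: z_s (5 so far).
Nothing else is reachable above z_e; 5 in all.

5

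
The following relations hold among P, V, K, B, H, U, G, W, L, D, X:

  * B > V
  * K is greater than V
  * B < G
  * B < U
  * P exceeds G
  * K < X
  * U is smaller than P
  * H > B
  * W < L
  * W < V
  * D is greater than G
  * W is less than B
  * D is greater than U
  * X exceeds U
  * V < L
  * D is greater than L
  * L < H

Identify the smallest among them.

Chaining upward from W: directly above it, V, L, B; then G, H, U, K, D; then P, X.
That covers every other element, and nothing is given below W, so W is the smallest.

W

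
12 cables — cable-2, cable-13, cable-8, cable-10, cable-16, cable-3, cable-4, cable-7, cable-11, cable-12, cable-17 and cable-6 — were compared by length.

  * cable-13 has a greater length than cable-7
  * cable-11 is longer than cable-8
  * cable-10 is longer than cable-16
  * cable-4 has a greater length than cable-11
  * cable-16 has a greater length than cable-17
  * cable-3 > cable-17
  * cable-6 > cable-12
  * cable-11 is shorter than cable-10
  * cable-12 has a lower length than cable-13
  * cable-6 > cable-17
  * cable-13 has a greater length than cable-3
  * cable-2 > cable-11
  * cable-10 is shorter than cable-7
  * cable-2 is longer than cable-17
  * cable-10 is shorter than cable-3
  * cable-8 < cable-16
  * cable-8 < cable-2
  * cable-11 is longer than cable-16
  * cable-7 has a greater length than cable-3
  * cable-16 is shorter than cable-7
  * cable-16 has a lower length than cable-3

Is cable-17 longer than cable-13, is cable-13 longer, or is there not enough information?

cable-13

cable-17 < cable-16 and cable-16 < cable-11 give cable-17 < cable-11.
With cable-11 < cable-10: cable-17 < cable-16 < cable-11 < cable-10.
Then cable-10 < cable-3 extends the chain to cable-3.
Then cable-3 < cable-7 extends the chain to cable-7.
Then cable-7 < cable-13 extends the chain to cable-13.
So cable-13 is longer.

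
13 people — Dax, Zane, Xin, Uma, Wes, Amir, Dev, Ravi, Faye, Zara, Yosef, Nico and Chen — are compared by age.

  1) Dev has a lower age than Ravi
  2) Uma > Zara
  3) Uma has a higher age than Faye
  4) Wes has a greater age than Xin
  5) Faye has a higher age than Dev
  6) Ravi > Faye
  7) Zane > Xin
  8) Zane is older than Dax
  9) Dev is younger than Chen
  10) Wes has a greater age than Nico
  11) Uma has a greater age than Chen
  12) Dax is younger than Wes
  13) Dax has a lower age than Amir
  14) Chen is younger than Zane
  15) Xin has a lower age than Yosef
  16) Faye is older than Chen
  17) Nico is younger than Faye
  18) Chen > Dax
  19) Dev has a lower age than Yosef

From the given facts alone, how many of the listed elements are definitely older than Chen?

Directly above Chen: Faye, Zane, Uma.
One step further: Ravi (4 so far).
No other element is forced above Chen by the given relations, so the count is 4.

4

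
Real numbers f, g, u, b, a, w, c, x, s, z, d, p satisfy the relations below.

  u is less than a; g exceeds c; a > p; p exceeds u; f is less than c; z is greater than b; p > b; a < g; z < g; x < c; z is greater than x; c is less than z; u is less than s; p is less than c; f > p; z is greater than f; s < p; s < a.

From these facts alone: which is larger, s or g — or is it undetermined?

Following the relations from s: s < p < c < z < g.
So g is larger.

g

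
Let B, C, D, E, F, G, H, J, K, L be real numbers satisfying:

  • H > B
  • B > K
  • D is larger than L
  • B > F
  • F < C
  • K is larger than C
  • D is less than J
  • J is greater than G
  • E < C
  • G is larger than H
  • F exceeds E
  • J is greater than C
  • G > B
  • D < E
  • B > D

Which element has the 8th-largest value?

E

The consecutive relations fix a unique order: L < D < E < F < C < K < B < H < G < J.
The 8th largest is E.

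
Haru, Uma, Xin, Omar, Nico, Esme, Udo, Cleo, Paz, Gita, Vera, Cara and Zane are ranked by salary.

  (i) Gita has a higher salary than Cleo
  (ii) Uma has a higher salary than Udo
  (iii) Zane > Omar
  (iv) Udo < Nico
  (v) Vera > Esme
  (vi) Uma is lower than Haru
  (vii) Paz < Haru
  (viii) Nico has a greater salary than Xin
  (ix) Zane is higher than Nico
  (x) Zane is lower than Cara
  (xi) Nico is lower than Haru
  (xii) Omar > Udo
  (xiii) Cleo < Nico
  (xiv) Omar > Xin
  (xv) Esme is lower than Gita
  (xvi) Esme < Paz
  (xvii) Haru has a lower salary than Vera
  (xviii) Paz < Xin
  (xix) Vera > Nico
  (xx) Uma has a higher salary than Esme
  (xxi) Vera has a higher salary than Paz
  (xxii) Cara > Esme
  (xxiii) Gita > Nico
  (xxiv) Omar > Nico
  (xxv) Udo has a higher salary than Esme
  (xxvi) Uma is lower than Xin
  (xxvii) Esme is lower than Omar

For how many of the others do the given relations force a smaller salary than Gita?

7

From Gita the given relations immediately reach Esme, Cleo, Nico.
From those, Udo, Xin — 5 in total.
From those, Paz, Uma — 7 in total.
Nothing else is reachable below Gita; 7 in all.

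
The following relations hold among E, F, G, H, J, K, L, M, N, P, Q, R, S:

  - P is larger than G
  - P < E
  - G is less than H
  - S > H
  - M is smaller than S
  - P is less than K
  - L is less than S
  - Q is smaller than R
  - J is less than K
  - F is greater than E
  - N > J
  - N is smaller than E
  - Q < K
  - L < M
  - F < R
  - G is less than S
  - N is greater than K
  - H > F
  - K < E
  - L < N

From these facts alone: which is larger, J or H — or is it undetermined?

Following the relations from J: J < K < N < E < F < H.
So H is larger.

H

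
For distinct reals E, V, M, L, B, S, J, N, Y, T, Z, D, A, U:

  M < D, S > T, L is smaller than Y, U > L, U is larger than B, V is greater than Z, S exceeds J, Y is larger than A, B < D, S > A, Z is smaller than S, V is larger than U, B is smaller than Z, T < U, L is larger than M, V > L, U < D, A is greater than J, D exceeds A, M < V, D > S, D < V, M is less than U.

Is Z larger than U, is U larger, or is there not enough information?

undetermined

Following every chain through Z: above Z we get S, D, V; below Z we get B.
U is not reached, and no chain runs the other way from U to Z.
So the given relations leave the order of Z and U undetermined.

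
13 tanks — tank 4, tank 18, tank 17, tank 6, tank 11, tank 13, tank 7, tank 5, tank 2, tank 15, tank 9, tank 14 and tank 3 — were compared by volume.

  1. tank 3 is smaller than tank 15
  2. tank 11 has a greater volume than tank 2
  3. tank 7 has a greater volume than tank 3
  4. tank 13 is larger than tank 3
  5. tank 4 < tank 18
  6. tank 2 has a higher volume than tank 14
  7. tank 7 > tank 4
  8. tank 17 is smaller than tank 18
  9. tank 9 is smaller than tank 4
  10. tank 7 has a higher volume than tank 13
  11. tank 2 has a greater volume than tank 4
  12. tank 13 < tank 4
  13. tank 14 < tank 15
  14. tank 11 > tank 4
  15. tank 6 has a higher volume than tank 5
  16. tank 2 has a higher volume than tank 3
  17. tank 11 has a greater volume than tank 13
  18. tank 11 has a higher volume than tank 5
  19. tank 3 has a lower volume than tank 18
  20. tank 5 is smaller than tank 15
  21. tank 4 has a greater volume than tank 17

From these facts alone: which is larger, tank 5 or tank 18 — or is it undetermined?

undetermined

Following every chain through tank 5: above tank 5 we get tank 6, tank 15, tank 11.
tank 18 is not reached, and no chain runs the other way from tank 18 to tank 5.
So the given relations leave the order of tank 5 and tank 18 undetermined.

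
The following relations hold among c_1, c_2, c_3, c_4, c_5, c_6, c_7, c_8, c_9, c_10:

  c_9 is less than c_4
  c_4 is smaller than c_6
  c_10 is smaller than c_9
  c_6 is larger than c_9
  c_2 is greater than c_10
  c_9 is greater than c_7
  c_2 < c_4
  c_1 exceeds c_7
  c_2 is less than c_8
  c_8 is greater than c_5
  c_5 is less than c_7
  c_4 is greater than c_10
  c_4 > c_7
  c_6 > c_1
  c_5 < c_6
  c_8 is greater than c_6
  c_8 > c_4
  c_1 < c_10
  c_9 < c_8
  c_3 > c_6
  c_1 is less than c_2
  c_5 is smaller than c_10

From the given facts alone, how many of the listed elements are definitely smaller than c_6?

7

From c_6 the given relations immediately reach c_5, c_1, c_9, c_4.
From those, c_7, c_10, c_2 — 7 in total.
No other element is forced below c_6 by the given relations, so the count is 7.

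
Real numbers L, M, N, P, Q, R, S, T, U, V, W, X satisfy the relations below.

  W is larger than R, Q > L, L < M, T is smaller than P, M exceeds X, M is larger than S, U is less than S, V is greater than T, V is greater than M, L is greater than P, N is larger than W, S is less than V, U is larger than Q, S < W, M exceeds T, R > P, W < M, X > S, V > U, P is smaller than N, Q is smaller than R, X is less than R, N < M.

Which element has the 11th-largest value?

The consecutive relations fix a unique order: T < P < L < Q < U < S < X < R < W < N < M < V.
Counting 11 from the largest end gives P.

P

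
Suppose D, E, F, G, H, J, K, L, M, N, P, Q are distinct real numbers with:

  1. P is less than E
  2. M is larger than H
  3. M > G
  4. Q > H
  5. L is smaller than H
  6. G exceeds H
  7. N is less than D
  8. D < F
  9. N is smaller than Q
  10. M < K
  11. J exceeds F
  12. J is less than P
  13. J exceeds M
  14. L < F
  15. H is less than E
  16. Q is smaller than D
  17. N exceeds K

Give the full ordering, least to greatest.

Nothing is placed below L, so it is least; from there L < H; H < G; G < M; M < K; K < N; N < Q; Q < D; D < F; F < J; J < P; P < E, each given directly.

L < H < G < M < K < N < Q < D < F < J < P < E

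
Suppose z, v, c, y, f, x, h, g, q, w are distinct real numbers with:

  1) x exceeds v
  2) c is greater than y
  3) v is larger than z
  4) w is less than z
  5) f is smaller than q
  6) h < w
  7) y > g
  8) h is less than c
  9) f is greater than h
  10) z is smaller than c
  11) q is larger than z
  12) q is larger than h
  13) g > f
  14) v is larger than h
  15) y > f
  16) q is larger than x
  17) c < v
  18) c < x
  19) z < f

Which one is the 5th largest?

y

The consecutive relations fix a unique order: h < w < z < f < g < y < c < v < x < q.
Counting 5 from the largest end gives y.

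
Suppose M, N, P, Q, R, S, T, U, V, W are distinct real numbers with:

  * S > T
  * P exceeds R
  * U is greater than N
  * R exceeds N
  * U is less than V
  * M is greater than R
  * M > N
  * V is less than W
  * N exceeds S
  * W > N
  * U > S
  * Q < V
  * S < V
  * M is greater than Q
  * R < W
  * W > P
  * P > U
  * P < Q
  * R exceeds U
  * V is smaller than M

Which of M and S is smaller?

Following the relations from S: S < N < U < R < P < Q < M.
So S < M; S is the smaller of the two.

S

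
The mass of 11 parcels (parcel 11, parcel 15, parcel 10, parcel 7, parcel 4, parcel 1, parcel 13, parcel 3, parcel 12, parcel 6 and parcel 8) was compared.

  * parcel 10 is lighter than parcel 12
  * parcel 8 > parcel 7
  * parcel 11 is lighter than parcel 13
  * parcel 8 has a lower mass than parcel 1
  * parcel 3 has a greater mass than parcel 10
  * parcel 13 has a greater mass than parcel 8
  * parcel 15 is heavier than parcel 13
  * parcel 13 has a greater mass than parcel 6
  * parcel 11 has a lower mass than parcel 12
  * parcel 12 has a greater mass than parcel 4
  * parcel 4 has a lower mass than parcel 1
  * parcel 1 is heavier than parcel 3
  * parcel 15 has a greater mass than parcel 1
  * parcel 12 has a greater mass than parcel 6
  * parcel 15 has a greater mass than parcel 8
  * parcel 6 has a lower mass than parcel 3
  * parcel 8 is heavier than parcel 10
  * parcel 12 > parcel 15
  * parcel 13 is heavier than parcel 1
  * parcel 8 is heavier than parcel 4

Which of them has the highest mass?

parcel 12

parcel 10 is not greatest since parcel 10 < parcel 3; parcel 6 is not greatest since parcel 6 < parcel 3; parcel 3 is not greatest since parcel 3 < parcel 1; parcel 4 is not greatest since parcel 4 < parcel 12; parcel 7 is not greatest since parcel 7 < parcel 8; parcel 8 is not greatest since parcel 8 < parcel 1; parcel 1 is not greatest since parcel 1 < parcel 13; parcel 11 is not greatest since parcel 11 < parcel 12; parcel 13 is not greatest since parcel 13 < parcel 15; parcel 15 is not greatest since parcel 15 < parcel 12.
Only parcel 12 has nothing above it, so parcel 12 is the highest mass.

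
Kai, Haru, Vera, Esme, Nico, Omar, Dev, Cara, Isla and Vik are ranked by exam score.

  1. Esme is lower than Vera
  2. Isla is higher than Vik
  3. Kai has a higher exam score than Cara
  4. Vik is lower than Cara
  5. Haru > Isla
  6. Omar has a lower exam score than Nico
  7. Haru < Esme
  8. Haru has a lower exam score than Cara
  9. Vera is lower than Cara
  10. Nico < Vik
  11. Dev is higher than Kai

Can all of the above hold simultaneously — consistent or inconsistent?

consistent

Every relation is compatible with Omar < Nico < Vik < Isla < Haru < Esme < Vera < Cara < Kai < Dev; the set is consistent.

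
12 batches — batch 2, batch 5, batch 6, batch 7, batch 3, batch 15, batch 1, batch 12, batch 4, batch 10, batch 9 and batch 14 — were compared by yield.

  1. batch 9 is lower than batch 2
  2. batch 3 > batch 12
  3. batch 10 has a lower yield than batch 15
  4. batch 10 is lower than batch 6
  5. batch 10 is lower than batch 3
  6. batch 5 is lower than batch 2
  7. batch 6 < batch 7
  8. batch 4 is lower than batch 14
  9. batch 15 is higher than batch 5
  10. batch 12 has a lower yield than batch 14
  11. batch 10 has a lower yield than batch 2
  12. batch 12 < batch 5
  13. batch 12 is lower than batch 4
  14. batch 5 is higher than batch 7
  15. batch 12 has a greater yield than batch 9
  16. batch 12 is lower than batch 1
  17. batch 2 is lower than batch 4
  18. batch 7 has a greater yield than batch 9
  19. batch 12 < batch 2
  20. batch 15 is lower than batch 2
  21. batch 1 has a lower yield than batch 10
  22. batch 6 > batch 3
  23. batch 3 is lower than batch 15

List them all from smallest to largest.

batch 9 < batch 12 < batch 1 < batch 10 < batch 3 < batch 6 < batch 7 < batch 5 < batch 15 < batch 2 < batch 4 < batch 14

Nothing is placed below batch 9, so it is least; from there batch 9 < batch 12; batch 12 < batch 1; batch 1 < batch 10; batch 10 < batch 3; batch 3 < batch 6; batch 6 < batch 7; batch 7 < batch 5; batch 5 < batch 15; batch 15 < batch 2; batch 2 < batch 4; batch 4 < batch 14, each given directly.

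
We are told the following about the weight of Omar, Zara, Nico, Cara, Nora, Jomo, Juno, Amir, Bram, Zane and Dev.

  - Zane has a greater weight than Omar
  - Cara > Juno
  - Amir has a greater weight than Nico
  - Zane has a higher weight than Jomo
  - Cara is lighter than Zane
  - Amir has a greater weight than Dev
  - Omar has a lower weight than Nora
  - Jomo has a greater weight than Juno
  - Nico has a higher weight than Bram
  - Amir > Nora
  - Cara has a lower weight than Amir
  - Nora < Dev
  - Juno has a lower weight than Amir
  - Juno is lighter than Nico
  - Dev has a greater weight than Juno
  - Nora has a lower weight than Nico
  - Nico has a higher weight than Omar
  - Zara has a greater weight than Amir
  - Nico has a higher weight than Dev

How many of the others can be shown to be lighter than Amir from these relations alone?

From Amir the given relations immediately reach Juno, Nora, Cara, Dev, Nico.
From those, Omar, Bram — 7 in total.
No other element is forced below Amir by the given relations, so the count is 7.

7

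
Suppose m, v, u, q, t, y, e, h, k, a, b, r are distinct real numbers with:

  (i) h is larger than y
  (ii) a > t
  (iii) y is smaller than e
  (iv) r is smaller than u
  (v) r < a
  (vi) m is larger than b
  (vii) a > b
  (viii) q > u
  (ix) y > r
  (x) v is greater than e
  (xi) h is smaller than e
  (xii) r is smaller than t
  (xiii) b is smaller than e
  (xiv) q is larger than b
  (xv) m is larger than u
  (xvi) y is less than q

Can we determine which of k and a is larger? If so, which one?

Following every chain through k: nothing is chained to k.
a is not reached, and no chain runs the other way from a to k.
So the given relations leave the order of k and a undetermined.

undetermined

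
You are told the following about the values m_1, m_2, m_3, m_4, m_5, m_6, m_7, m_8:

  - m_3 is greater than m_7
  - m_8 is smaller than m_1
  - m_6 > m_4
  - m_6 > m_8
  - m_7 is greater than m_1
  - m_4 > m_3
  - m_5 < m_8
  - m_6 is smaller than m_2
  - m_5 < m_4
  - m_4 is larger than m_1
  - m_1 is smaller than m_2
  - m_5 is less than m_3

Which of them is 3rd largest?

Piecing the relations together gives one ordering: m_5 < m_8 < m_1 < m_7 < m_3 < m_4 < m_6 < m_2.
Counting 3 from the largest end gives m_4.

m_4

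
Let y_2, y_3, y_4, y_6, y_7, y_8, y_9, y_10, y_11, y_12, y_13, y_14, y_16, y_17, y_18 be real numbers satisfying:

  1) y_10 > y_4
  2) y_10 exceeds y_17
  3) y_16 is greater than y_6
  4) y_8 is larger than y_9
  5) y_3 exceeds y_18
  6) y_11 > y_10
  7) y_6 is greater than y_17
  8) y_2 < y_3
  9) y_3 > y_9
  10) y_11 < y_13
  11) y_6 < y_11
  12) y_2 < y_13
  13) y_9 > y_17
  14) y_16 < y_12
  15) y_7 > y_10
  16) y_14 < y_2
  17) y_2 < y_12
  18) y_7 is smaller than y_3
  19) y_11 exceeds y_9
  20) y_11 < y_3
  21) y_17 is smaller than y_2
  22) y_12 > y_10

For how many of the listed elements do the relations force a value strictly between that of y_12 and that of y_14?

The relations place y_14 below y_12. An element lies strictly between them when it is forced above y_14 and also forced below y_12.
Above y_14: {y_2, y_3, y_13}. Below y_12: {y_17, y_6, y_4, y_10, y_16, y_2}.
Intersection: {y_2} — 1.

1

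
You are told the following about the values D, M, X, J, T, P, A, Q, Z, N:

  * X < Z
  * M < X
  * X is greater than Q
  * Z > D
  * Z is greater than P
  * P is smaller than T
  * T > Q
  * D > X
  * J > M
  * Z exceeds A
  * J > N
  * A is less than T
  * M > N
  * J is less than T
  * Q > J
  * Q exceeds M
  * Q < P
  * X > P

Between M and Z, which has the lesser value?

M

M < J < Q < P < X < D < Z, by transitivity through J, Q, P, X, D.
So M < Z; M is the smaller of the two.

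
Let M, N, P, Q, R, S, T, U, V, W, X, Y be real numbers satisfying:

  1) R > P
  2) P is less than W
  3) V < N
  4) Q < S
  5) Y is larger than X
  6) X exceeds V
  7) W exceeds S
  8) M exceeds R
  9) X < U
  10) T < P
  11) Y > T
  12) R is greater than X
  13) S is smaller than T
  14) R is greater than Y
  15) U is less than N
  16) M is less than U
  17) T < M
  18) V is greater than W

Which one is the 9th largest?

P

The consecutive relations fix a unique order: Q < S < T < P < W < V < X < Y < R < M < U < N.
The 9th largest is P.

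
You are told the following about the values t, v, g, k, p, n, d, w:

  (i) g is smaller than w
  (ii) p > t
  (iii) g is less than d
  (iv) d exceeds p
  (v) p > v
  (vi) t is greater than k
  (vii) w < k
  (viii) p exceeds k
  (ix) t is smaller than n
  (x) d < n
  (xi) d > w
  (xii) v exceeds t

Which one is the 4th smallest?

t

The consecutive relations fix a unique order: g < w < k < t < v < p < d < n.
The 4th smallest is t.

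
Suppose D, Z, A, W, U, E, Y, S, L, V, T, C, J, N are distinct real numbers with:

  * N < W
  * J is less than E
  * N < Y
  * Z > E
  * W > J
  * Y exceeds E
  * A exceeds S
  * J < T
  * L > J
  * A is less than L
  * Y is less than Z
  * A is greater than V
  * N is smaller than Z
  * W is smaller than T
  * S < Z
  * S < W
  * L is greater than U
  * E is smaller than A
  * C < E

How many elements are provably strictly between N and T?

The relations place N below T. An element lies strictly between them when it is forced above N and also forced below T.
Above N: {W, Y, Z}. Below T: {S, J, W}.
Intersection: {W} — 1.

1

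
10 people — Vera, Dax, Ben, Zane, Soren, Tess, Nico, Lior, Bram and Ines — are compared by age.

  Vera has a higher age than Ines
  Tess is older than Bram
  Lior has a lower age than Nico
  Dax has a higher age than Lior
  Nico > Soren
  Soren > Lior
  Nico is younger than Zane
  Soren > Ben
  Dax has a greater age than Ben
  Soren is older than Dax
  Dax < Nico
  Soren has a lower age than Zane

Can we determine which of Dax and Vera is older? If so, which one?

undetermined

Following every chain through Dax: above Dax we get Soren, Nico, Zane; below Dax we get Ben, Lior.
Vera is not reached, and no chain runs the other way from Vera to Dax.
So the given relations leave the order of Dax and Vera undetermined.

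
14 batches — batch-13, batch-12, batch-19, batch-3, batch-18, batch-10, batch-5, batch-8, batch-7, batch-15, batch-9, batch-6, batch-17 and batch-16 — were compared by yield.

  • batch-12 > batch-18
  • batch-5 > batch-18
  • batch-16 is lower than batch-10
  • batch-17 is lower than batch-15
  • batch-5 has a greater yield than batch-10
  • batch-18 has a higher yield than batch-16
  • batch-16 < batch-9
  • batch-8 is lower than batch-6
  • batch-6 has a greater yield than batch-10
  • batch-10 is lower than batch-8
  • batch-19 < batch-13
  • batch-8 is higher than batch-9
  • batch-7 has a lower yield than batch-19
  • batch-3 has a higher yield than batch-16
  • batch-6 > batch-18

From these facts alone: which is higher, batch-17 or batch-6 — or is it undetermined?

undetermined

Following every chain through batch-17: above batch-17 we get batch-15.
batch-6 is not reached, and no chain runs the other way from batch-6 to batch-17.
So the given relations leave the order of batch-17 and batch-6 undetermined.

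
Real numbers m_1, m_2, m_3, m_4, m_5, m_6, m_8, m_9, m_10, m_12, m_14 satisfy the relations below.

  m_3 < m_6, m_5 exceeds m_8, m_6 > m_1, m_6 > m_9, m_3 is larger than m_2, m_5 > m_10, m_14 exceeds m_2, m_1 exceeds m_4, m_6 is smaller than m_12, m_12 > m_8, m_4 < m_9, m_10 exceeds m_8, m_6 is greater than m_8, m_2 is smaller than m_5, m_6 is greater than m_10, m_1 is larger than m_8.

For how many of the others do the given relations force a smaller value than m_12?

Directly below m_12: m_8, m_6.
One step further: m_3, m_9, m_10, m_1 (6 so far).
One step further: m_2, m_4 (8 so far).
No other element is forced below m_12 by the given relations, so the count is 8.

8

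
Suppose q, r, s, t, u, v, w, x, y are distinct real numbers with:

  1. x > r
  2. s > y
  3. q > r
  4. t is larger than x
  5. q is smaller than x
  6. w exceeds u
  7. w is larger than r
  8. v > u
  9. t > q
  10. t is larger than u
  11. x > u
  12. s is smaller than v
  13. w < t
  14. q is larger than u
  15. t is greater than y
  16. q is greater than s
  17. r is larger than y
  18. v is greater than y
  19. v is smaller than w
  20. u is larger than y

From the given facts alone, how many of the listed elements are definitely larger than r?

4

From r the given relations immediately reach q, w, x.
From those, t — 4 in total.
Nothing else is reachable above r; 4 in all.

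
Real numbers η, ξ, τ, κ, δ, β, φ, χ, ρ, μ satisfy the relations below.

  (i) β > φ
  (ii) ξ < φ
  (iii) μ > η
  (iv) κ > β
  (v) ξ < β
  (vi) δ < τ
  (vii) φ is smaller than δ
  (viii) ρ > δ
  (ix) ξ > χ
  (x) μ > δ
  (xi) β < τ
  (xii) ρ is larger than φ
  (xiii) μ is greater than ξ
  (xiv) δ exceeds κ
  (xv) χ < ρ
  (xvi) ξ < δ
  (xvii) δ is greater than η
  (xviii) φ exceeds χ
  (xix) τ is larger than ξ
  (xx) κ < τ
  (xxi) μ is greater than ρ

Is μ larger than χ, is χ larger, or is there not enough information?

Link the given pairs in sequence: χ < ξ; ξ < φ; φ < β; β < κ; κ < δ; δ < ρ; ρ < μ.
Chaining these gives χ < ξ < φ < β < κ < δ < ρ < μ.
So μ is larger.

μ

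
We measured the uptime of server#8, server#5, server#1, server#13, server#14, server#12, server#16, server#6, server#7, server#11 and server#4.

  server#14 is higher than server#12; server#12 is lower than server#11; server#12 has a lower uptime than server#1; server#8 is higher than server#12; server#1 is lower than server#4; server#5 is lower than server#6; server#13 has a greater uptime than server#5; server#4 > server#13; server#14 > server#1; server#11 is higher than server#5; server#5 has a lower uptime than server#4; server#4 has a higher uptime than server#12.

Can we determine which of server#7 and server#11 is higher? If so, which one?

undetermined

Following every chain through server#7: nothing is chained to server#7.
server#11 is not reached, and no chain runs the other way from server#11 to server#7.
So the given relations leave the order of server#7 and server#11 undetermined.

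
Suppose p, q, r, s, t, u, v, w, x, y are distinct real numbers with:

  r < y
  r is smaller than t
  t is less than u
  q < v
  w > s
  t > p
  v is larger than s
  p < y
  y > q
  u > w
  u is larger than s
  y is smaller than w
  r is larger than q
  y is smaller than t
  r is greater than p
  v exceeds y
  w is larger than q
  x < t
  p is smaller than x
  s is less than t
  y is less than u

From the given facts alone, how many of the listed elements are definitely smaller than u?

The elements the relations force below u are p, q, r, s, x, y, w, t — no chain reaches any other.
That is 8.

8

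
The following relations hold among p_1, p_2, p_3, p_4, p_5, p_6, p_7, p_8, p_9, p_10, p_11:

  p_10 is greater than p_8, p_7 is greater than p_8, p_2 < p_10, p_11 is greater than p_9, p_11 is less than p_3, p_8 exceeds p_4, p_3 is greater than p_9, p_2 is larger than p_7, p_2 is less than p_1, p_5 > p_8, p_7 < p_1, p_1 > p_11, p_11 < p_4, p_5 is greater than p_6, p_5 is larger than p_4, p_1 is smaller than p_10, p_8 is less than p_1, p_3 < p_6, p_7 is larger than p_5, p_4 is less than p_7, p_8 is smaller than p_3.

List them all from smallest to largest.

p_9 < p_11 < p_4 < p_8 < p_3 < p_6 < p_5 < p_7 < p_2 < p_1 < p_10

Nothing is placed below p_9, so it is least; from there p_9 < p_11; p_11 < p_4; p_4 < p_8; p_8 < p_3; p_3 < p_6; p_6 < p_5; p_5 < p_7; p_7 < p_2; p_2 < p_1; p_1 < p_10, each given directly.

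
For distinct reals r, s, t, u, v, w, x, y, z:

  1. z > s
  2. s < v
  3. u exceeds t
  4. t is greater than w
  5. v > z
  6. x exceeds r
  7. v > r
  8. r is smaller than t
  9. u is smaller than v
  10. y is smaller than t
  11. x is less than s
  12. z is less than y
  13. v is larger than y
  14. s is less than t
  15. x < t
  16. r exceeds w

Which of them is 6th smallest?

Piecing the relations together gives one ordering: w < r < x < s < z < y < t < u < v.
The 6th smallest is y.

y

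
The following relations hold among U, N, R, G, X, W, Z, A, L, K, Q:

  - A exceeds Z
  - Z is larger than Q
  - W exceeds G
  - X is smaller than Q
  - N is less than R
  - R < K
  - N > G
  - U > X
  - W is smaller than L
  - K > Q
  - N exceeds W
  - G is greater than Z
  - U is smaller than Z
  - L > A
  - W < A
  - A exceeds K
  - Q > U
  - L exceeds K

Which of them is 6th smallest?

W

Piecing the relations together gives one ordering: X < U < Q < Z < G < W < N < R < K < A < L.
The 6th smallest is W.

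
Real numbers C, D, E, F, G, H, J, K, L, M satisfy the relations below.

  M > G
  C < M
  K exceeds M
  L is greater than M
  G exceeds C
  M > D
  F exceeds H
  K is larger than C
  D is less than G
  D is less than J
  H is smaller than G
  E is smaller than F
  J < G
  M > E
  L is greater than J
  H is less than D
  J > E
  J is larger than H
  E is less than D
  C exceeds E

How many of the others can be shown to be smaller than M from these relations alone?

Directly below M: E, D, C, G.
One step further: H, J (6 so far).
No other element is forced below M by the given relations, so the count is 6.

6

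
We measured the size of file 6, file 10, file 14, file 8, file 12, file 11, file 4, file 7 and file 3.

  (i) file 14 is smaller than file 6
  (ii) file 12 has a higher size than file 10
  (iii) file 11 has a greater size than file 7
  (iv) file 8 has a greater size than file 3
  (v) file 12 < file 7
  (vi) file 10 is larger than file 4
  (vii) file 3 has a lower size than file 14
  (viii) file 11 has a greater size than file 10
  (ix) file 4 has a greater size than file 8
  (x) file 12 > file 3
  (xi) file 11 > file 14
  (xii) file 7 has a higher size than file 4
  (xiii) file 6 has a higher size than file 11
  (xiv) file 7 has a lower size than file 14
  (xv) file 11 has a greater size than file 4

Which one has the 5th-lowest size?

Piecing the relations together gives one ordering: file 3 < file 8 < file 4 < file 10 < file 12 < file 7 < file 14 < file 11 < file 6.
The 5th smallest is file 12.

file 12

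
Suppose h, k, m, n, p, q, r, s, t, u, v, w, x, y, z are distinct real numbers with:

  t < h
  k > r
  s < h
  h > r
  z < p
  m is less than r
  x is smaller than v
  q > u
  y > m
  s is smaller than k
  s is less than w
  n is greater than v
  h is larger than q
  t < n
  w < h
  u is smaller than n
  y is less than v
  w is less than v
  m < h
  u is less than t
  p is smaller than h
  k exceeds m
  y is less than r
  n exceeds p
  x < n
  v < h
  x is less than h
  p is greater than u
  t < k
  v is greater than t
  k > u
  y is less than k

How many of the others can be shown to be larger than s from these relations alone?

5

From s the given relations immediately reach w, k, h.
From those, v — 4 in total.
From those, n — 5 in total.
Nothing else is reachable above s; 5 in all.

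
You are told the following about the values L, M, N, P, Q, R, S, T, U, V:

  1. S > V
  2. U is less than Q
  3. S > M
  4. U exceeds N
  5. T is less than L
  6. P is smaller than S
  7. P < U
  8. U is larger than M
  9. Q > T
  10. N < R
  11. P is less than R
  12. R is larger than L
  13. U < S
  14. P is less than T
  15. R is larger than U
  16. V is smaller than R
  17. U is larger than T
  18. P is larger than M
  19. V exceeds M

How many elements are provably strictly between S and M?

4

Chaining upward from M reaches: P, T, V, L, U, Q, R.
Chaining downward from S reaches: P, T, N, V, U.
Strictly between M and S are those in both lists: P, T, V, U — 4 elements.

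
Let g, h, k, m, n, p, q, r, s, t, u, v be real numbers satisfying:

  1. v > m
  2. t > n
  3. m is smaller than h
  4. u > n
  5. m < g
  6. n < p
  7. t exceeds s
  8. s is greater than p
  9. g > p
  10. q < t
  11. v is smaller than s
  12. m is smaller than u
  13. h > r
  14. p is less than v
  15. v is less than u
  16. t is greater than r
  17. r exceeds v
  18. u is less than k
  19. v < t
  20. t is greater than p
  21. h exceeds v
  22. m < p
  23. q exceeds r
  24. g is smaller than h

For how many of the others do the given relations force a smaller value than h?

The elements the relations force below h are n, m, p, v, g, r — no chain reaches any other.
That is 6.

6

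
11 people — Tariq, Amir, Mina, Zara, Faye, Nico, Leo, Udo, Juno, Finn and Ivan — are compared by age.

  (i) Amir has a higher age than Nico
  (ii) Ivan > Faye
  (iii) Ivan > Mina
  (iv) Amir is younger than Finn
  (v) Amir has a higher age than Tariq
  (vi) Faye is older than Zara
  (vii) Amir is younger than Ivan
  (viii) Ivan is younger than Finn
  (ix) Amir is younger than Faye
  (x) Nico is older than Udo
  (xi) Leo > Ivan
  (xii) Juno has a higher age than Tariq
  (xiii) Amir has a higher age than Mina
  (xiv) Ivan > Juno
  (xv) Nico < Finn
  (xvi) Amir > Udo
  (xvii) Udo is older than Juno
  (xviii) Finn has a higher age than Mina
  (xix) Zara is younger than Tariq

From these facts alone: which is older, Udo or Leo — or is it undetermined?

Udo < Nico < Amir < Faye < Ivan < Leo, by transitivity through Nico, Amir, Faye, Ivan.
So Leo is older.

Leo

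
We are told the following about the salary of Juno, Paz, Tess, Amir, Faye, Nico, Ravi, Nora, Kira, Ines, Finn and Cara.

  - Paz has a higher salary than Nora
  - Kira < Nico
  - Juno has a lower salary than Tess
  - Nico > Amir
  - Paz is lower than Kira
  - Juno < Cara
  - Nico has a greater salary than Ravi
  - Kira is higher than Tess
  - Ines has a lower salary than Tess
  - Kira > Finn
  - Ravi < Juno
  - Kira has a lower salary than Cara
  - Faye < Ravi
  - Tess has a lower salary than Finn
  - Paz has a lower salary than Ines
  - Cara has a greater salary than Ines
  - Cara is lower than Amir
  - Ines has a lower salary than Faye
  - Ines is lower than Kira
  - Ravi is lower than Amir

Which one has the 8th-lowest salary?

Finn

Piecing the relations together gives one ordering: Nora < Paz < Ines < Faye < Ravi < Juno < Tess < Finn < Kira < Cara < Amir < Nico.
Counting 8 from the smallest end gives Finn.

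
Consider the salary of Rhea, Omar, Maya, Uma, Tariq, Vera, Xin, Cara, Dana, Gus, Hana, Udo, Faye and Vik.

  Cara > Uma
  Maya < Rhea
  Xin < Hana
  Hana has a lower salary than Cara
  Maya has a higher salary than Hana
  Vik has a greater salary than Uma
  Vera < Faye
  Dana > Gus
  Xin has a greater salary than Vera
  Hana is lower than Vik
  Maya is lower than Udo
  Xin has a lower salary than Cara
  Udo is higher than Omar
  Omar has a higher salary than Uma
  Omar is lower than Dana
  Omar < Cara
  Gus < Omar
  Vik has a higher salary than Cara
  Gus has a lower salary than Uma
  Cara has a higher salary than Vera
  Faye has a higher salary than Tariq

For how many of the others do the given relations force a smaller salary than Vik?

7

From Vik the given relations immediately reach Uma, Hana, Cara.
From those, Gus, Vera, Xin, Omar — 7 in total.
No other element is forced below Vik by the given relations, so the count is 7.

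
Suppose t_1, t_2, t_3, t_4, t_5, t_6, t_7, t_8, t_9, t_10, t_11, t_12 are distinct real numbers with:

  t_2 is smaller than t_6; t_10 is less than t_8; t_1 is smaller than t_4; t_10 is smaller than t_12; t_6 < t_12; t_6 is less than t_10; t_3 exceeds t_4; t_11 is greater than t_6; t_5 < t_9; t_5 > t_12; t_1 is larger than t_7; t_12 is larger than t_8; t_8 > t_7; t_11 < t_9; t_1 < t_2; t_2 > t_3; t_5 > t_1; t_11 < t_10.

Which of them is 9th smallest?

t_8

Piecing the relations together gives one ordering: t_7 < t_1 < t_4 < t_3 < t_2 < t_6 < t_11 < t_10 < t_8 < t_12 < t_5 < t_9.
The 9th smallest is t_8.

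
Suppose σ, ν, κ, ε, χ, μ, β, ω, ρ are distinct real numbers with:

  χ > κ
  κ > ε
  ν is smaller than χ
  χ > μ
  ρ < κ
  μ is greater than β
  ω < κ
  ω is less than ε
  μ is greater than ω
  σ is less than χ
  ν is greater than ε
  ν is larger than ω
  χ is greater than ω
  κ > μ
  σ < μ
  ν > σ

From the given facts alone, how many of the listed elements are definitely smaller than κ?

From κ the given relations immediately reach ω, ρ, ε, μ.
From those, β, σ — 6 in total.
No other element is forced below κ by the given relations, so the count is 6.

6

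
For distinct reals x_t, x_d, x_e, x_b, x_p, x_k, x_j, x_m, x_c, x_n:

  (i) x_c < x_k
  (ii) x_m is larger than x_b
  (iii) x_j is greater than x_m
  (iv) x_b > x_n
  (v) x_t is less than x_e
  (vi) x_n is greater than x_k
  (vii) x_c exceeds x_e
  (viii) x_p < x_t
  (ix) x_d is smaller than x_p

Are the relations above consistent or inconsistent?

consistent

Every relation is compatible with x_d < x_p < x_t < x_e < x_c < x_k < x_n < x_b < x_m < x_j; the set is consistent.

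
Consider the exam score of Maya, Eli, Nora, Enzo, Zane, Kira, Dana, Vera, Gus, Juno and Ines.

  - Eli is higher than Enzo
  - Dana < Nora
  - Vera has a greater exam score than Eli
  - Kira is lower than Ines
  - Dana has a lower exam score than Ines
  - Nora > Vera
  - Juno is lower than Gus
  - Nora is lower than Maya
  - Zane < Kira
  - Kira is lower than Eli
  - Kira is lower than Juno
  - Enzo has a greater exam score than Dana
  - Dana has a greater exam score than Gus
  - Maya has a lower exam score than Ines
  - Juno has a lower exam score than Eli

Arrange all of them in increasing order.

Nothing is placed below Zane, so it is least; from there Zane < Kira; Kira < Juno; Juno < Gus; Gus < Dana; Dana < Enzo; Enzo < Eli; Eli < Vera; Vera < Nora; Nora < Maya; Maya < Ines, each given directly.

Zane < Kira < Juno < Gus < Dana < Enzo < Eli < Vera < Nora < Maya < Ines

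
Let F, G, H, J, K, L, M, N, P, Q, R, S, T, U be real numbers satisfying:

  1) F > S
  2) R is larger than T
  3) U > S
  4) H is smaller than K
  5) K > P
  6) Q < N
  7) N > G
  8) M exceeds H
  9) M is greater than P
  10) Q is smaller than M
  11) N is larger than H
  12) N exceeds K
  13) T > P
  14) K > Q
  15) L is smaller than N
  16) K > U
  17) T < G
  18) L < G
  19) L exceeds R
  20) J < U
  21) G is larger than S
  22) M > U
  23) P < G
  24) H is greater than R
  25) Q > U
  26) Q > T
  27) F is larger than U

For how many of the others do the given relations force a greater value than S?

7

Directly above S: G, U, F.
One step further: Q, K, N, M (7 so far).
Nothing else is reachable above S; 7 in all.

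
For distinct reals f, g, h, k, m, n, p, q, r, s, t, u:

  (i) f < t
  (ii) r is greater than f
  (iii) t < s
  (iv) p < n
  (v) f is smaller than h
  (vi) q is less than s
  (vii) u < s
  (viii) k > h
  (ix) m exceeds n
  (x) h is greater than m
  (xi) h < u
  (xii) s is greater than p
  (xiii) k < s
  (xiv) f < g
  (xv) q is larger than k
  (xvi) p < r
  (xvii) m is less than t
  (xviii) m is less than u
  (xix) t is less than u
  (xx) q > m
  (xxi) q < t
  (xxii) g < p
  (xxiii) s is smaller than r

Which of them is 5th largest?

q

The consecutive relations fix a unique order: f < g < p < n < m < h < k < q < t < u < s < r.
Counting 5 from the largest end gives q.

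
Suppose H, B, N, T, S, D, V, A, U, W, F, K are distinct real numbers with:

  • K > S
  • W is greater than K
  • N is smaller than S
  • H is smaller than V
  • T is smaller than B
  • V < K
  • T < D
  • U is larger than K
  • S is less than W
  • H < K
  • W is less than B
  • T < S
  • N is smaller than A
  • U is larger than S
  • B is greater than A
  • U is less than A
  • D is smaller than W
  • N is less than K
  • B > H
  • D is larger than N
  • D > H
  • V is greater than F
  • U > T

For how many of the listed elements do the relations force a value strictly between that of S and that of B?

The relations place S below B. An element lies strictly between them when it is forced above S and also forced below B.
Above S: {K, U, A, W}. Below B: {H, T, F, N, D, V, K, U, A, W}.
Intersection: {K, U, A, W} — 4.

4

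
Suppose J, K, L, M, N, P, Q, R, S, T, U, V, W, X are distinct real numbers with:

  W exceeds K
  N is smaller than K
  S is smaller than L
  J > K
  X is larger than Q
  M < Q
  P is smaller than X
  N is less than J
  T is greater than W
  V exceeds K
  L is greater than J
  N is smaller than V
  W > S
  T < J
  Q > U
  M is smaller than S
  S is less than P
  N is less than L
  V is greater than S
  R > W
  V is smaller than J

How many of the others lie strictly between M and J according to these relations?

Chaining upward from M reaches: S, V, W, T, R, P, L, Q, X.
Chaining downward from J reaches: N, K, S, V, W, T.
Strictly between M and J are those in both lists: S, V, W, T — 4 elements.

4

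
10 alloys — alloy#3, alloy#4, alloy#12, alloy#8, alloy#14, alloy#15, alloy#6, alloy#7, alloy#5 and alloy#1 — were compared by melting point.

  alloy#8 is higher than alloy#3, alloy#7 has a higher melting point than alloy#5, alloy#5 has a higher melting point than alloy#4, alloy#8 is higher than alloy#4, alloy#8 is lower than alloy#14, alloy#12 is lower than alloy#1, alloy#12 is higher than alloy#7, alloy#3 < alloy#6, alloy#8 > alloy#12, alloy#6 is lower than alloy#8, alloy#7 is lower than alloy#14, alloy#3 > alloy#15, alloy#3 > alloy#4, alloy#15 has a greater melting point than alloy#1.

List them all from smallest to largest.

alloy#4 < alloy#5 < alloy#7 < alloy#12 < alloy#1 < alloy#15 < alloy#3 < alloy#6 < alloy#8 < alloy#14

Each adjacent pair is fixed by a given relation: alloy#4 < alloy#5; alloy#5 < alloy#7; alloy#7 < alloy#12; alloy#12 < alloy#1; alloy#1 < alloy#15; alloy#15 < alloy#3; alloy#3 < alloy#6; alloy#6 < alloy#8; alloy#8 < alloy#14. Chaining them end to end gives the full order.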